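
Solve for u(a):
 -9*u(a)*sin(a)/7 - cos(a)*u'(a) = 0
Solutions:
 u(a) = C1*cos(a)^(9/7)


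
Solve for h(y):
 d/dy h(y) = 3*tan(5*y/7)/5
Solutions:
 h(y) = C1 - 21*log(cos(5*y/7))/25


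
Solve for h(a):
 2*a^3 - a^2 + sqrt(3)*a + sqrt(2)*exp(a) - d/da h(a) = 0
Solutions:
 h(a) = C1 + a^4/2 - a^3/3 + sqrt(3)*a^2/2 + sqrt(2)*exp(a)


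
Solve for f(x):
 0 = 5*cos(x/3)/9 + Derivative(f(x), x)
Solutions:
 f(x) = C1 - 5*sin(x/3)/3


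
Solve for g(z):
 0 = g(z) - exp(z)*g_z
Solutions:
 g(z) = C1*exp(-exp(-z))


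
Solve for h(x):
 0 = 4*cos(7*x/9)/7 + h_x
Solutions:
 h(x) = C1 - 36*sin(7*x/9)/49


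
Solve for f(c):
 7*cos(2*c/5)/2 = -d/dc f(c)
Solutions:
 f(c) = C1 - 35*sin(2*c/5)/4


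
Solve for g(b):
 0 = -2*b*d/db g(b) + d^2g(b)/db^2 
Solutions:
 g(b) = C1 + C2*erfi(b)


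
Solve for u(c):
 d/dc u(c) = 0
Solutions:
 u(c) = C1


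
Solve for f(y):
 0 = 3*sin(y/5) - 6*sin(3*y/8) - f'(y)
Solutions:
 f(y) = C1 - 15*cos(y/5) + 16*cos(3*y/8)


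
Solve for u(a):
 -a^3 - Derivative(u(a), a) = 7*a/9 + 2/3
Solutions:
 u(a) = C1 - a^4/4 - 7*a^2/18 - 2*a/3


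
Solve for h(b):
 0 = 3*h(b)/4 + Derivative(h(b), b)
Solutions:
 h(b) = C1*exp(-3*b/4)


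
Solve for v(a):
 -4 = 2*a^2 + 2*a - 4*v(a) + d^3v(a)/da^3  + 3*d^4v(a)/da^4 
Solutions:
 v(a) = C1*exp(a*(-24 - 10*2^(2/3)/(167/27 + sqrt(41))^(1/3) + 9*2^(1/3)*(167/27 + sqrt(41))^(1/3))/54)*sin(sqrt(3)*a*(20/(334/27 + 2*sqrt(41))^(1/3) + 9*(334/27 + 2*sqrt(41))^(1/3))/54) + C2*exp(a*(-24 - 10*2^(2/3)/(167/27 + sqrt(41))^(1/3) + 9*2^(1/3)*(167/27 + sqrt(41))^(1/3))/54)*cos(sqrt(3)*a*(20/(334/27 + 2*sqrt(41))^(1/3) + 9*(334/27 + 2*sqrt(41))^(1/3))/54) + C3*exp(a) + C4*exp(a*(-9*2^(1/3)*(167/27 + sqrt(41))^(1/3) - 12 + 10*2^(2/3)/(167/27 + sqrt(41))^(1/3))/27) + a^2/2 + a/2 + 1


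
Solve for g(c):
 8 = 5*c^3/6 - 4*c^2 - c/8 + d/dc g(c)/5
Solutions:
 g(c) = C1 - 25*c^4/24 + 20*c^3/3 + 5*c^2/16 + 40*c


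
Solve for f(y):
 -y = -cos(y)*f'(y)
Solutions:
 f(y) = C1 + Integral(y/cos(y), y)


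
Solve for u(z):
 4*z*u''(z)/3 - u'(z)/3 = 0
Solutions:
 u(z) = C1 + C2*z^(5/4)


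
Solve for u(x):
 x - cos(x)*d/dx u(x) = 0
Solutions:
 u(x) = C1 + Integral(x/cos(x), x)


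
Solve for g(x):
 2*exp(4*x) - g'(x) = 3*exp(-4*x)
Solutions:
 g(x) = C1 + exp(4*x)/2 + 3*exp(-4*x)/4


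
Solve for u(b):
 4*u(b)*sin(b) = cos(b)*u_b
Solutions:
 u(b) = C1/cos(b)^4


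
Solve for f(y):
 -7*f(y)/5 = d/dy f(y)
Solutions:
 f(y) = C1*exp(-7*y/5)


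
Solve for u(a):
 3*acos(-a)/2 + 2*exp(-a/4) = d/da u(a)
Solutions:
 u(a) = C1 + 3*a*acos(-a)/2 + 3*sqrt(1 - a^2)/2 - 8*exp(-a/4)


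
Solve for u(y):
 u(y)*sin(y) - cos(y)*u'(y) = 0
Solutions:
 u(y) = C1/cos(y)


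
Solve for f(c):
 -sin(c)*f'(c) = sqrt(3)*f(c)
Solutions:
 f(c) = C1*(cos(c) + 1)^(sqrt(3)/2)/(cos(c) - 1)^(sqrt(3)/2)


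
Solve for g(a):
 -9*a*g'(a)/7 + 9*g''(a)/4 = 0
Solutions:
 g(a) = C1 + C2*erfi(sqrt(14)*a/7)


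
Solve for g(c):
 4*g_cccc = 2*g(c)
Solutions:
 g(c) = C1*exp(-2^(3/4)*c/2) + C2*exp(2^(3/4)*c/2) + C3*sin(2^(3/4)*c/2) + C4*cos(2^(3/4)*c/2)


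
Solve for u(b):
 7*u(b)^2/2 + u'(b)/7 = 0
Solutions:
 u(b) = 2/(C1 + 49*b)


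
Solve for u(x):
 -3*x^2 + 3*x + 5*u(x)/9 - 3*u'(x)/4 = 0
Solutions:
 u(x) = C1*exp(20*x/27) + 27*x^2/5 + 459*x/50 + 12393/1000


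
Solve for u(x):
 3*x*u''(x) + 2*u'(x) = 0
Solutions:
 u(x) = C1 + C2*x^(1/3)


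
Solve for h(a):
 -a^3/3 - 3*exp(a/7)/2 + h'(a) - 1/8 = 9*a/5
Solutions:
 h(a) = C1 + a^4/12 + 9*a^2/10 + a/8 + 21*exp(a/7)/2


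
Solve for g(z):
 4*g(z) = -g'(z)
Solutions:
 g(z) = C1*exp(-4*z)


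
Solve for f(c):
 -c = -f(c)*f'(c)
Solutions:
 f(c) = -sqrt(C1 + c^2)
 f(c) = sqrt(C1 + c^2)


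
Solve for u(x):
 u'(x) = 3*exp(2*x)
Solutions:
 u(x) = C1 + 3*exp(2*x)/2


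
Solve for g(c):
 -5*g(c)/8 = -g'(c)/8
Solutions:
 g(c) = C1*exp(5*c)


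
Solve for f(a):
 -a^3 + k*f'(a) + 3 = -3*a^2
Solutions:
 f(a) = C1 + a^4/(4*k) - a^3/k - 3*a/k


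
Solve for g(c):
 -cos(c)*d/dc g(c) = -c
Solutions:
 g(c) = C1 + Integral(c/cos(c), c)


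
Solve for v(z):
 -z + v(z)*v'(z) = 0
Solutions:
 v(z) = -sqrt(C1 + z^2)
 v(z) = sqrt(C1 + z^2)


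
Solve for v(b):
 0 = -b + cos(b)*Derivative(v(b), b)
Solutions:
 v(b) = C1 + Integral(b/cos(b), b)


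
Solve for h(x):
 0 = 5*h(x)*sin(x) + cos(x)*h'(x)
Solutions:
 h(x) = C1*cos(x)^5


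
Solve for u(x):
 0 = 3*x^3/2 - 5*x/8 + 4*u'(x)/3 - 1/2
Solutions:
 u(x) = C1 - 9*x^4/32 + 15*x^2/64 + 3*x/8


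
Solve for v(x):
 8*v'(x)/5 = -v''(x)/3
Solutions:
 v(x) = C1 + C2*exp(-24*x/5)


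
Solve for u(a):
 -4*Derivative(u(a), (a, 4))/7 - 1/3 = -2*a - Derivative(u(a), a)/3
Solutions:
 u(a) = C1 + C4*exp(126^(1/3)*a/6) - 3*a^2 + a + (C2*sin(14^(1/3)*3^(1/6)*a/4) + C3*cos(14^(1/3)*3^(1/6)*a/4))*exp(-126^(1/3)*a/12)


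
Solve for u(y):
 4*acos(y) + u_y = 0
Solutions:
 u(y) = C1 - 4*y*acos(y) + 4*sqrt(1 - y^2)


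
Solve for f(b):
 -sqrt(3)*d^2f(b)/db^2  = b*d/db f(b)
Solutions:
 f(b) = C1 + C2*erf(sqrt(2)*3^(3/4)*b/6)


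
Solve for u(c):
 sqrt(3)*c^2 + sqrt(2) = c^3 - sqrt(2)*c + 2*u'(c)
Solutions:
 u(c) = C1 - c^4/8 + sqrt(3)*c^3/6 + sqrt(2)*c^2/4 + sqrt(2)*c/2


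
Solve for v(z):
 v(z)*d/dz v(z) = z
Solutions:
 v(z) = -sqrt(C1 + z^2)
 v(z) = sqrt(C1 + z^2)


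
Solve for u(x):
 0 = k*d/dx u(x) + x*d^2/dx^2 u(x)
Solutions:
 u(x) = C1 + x^(1 - re(k))*(C2*sin(log(x)*Abs(im(k))) + C3*cos(log(x)*im(k)))


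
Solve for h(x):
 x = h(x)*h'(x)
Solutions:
 h(x) = -sqrt(C1 + x^2)
 h(x) = sqrt(C1 + x^2)


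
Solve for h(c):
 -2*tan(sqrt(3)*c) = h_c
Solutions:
 h(c) = C1 + 2*sqrt(3)*log(cos(sqrt(3)*c))/3


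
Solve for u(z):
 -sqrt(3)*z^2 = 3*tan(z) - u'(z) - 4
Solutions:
 u(z) = C1 + sqrt(3)*z^3/3 - 4*z - 3*log(cos(z))


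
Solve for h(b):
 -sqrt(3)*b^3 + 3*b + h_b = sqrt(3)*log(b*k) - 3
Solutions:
 h(b) = C1 + sqrt(3)*b^4/4 - 3*b^2/2 + sqrt(3)*b*log(b*k) + b*(-3 - sqrt(3))


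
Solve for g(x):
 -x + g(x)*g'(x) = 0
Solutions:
 g(x) = -sqrt(C1 + x^2)
 g(x) = sqrt(C1 + x^2)


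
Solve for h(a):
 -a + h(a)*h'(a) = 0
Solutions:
 h(a) = -sqrt(C1 + a^2)
 h(a) = sqrt(C1 + a^2)


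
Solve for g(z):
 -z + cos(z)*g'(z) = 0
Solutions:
 g(z) = C1 + Integral(z/cos(z), z)


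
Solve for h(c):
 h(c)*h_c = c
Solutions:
 h(c) = -sqrt(C1 + c^2)
 h(c) = sqrt(C1 + c^2)


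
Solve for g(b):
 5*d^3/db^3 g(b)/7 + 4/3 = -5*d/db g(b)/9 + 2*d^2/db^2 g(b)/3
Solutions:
 g(b) = C1 - 12*b/5 + (C2*sin(sqrt(14)*b/5) + C3*cos(sqrt(14)*b/5))*exp(7*b/15)


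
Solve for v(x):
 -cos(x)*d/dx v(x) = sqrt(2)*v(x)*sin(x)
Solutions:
 v(x) = C1*cos(x)^(sqrt(2))


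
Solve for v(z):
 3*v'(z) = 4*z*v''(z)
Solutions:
 v(z) = C1 + C2*z^(7/4)


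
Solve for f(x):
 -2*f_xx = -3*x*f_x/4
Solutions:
 f(x) = C1 + C2*erfi(sqrt(3)*x/4)


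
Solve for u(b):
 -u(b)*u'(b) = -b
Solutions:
 u(b) = -sqrt(C1 + b^2)
 u(b) = sqrt(C1 + b^2)


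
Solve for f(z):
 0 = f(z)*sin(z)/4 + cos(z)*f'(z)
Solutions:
 f(z) = C1*cos(z)^(1/4)


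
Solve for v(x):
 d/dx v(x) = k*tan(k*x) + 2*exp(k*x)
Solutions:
 v(x) = C1 + k*Piecewise((-log(cos(k*x))/k, Ne(k, 0)), (0, True)) + 2*Piecewise((exp(k*x)/k, Ne(k, 0)), (x, True))


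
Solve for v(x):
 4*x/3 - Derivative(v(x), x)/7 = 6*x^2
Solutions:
 v(x) = C1 - 14*x^3 + 14*x^2/3


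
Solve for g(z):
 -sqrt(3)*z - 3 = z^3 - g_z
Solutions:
 g(z) = C1 + z^4/4 + sqrt(3)*z^2/2 + 3*z


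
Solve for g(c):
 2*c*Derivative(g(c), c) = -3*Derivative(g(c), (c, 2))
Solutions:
 g(c) = C1 + C2*erf(sqrt(3)*c/3)


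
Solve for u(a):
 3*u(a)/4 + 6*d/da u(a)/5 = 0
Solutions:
 u(a) = C1*exp(-5*a/8)


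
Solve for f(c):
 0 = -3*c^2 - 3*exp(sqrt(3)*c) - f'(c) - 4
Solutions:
 f(c) = C1 - c^3 - 4*c - sqrt(3)*exp(sqrt(3)*c)


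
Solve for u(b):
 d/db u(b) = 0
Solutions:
 u(b) = C1


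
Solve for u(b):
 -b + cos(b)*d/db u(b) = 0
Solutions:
 u(b) = C1 + Integral(b/cos(b), b)


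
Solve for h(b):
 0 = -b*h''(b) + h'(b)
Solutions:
 h(b) = C1 + C2*b^2


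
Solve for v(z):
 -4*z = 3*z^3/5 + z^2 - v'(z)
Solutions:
 v(z) = C1 + 3*z^4/20 + z^3/3 + 2*z^2


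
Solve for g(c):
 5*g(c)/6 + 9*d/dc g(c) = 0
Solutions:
 g(c) = C1*exp(-5*c/54)


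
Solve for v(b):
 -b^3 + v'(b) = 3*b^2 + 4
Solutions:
 v(b) = C1 + b^4/4 + b^3 + 4*b


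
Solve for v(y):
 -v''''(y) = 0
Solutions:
 v(y) = C1 + C2*y + C3*y^2 + C4*y^3


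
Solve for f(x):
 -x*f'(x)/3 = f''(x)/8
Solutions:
 f(x) = C1 + C2*erf(2*sqrt(3)*x/3)


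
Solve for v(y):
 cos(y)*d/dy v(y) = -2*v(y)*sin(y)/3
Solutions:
 v(y) = C1*cos(y)^(2/3)


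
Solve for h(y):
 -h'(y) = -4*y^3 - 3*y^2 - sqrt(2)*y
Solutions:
 h(y) = C1 + y^4 + y^3 + sqrt(2)*y^2/2


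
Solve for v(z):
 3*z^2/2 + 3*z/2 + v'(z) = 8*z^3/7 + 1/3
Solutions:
 v(z) = C1 + 2*z^4/7 - z^3/2 - 3*z^2/4 + z/3


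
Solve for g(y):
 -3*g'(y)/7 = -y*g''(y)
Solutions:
 g(y) = C1 + C2*y^(10/7)


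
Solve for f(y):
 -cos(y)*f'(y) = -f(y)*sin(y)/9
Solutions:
 f(y) = C1/cos(y)^(1/9)


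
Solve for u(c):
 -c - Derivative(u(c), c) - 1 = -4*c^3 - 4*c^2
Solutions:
 u(c) = C1 + c^4 + 4*c^3/3 - c^2/2 - c


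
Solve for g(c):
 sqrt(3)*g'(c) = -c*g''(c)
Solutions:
 g(c) = C1 + C2*c^(1 - sqrt(3))


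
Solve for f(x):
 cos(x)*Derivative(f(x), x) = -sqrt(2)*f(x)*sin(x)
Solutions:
 f(x) = C1*cos(x)^(sqrt(2))


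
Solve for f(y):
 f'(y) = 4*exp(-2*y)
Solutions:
 f(y) = C1 - 2*exp(-2*y)


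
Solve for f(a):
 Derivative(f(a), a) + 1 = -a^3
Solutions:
 f(a) = C1 - a^4/4 - a


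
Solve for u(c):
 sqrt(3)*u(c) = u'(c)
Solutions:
 u(c) = C1*exp(sqrt(3)*c)


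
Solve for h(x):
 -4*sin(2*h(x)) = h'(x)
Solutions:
 h(x) = pi - acos((-C1 - exp(16*x))/(C1 - exp(16*x)))/2
 h(x) = acos((-C1 - exp(16*x))/(C1 - exp(16*x)))/2


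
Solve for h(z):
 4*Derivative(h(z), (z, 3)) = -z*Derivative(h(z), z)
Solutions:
 h(z) = C1 + Integral(C2*airyai(-2^(1/3)*z/2) + C3*airybi(-2^(1/3)*z/2), z)


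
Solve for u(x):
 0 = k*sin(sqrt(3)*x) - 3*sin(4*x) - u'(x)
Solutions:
 u(x) = C1 - sqrt(3)*k*cos(sqrt(3)*x)/3 + 3*cos(4*x)/4


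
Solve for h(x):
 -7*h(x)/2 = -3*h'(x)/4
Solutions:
 h(x) = C1*exp(14*x/3)


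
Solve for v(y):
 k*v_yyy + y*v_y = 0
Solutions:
 v(y) = C1 + Integral(C2*airyai(y*(-1/k)^(1/3)) + C3*airybi(y*(-1/k)^(1/3)), y)


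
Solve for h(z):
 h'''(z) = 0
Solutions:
 h(z) = C1 + C2*z + C3*z^2


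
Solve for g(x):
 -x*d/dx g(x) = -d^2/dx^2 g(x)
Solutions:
 g(x) = C1 + C2*erfi(sqrt(2)*x/2)


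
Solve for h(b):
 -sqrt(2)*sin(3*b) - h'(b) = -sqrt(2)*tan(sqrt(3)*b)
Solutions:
 h(b) = C1 - sqrt(6)*log(cos(sqrt(3)*b))/3 + sqrt(2)*cos(3*b)/3


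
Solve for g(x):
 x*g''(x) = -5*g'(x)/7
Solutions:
 g(x) = C1 + C2*x^(2/7)


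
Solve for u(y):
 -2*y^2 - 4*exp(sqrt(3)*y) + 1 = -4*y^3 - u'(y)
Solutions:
 u(y) = C1 - y^4 + 2*y^3/3 - y + 4*sqrt(3)*exp(sqrt(3)*y)/3


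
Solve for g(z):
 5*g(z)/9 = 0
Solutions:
 g(z) = 0


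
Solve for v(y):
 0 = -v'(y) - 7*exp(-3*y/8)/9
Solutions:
 v(y) = C1 + 56*exp(-3*y/8)/27


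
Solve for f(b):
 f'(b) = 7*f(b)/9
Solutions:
 f(b) = C1*exp(7*b/9)


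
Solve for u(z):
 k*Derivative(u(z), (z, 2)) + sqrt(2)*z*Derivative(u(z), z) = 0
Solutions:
 u(z) = C1 + C2*sqrt(k)*erf(2^(3/4)*z*sqrt(1/k)/2)


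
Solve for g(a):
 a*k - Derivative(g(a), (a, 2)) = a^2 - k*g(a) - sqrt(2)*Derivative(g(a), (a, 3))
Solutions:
 g(a) = C1*exp(a*(sqrt(2)*(27*k + sqrt((27*k - 1)^2 - 1) - 1)^(1/3) - sqrt(6)*I*(27*k + sqrt((27*k - 1)^2 - 1) - 1)^(1/3) + 2*sqrt(2) - 8/((-sqrt(2) + sqrt(6)*I)*(27*k + sqrt((27*k - 1)^2 - 1) - 1)^(1/3)))/12) + C2*exp(a*(sqrt(2)*(27*k + sqrt((27*k - 1)^2 - 1) - 1)^(1/3) + sqrt(6)*I*(27*k + sqrt((27*k - 1)^2 - 1) - 1)^(1/3) + 2*sqrt(2) + 8/((sqrt(2) + sqrt(6)*I)*(27*k + sqrt((27*k - 1)^2 - 1) - 1)^(1/3)))/12) + C3*exp(sqrt(2)*a*(-(27*k + sqrt((27*k - 1)^2 - 1) - 1)^(1/3) + 1 - 1/(27*k + sqrt((27*k - 1)^2 - 1) - 1)^(1/3))/6) + a^2/k - a + 2/k^2


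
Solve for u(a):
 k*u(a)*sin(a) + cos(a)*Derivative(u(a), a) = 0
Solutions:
 u(a) = C1*exp(k*log(cos(a)))


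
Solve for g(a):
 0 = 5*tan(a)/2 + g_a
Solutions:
 g(a) = C1 + 5*log(cos(a))/2


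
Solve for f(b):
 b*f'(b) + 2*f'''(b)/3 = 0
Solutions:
 f(b) = C1 + Integral(C2*airyai(-2^(2/3)*3^(1/3)*b/2) + C3*airybi(-2^(2/3)*3^(1/3)*b/2), b)


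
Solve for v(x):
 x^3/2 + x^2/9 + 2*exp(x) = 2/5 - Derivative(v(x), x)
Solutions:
 v(x) = C1 - x^4/8 - x^3/27 + 2*x/5 - 2*exp(x)


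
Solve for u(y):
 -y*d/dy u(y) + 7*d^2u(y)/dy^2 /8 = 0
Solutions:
 u(y) = C1 + C2*erfi(2*sqrt(7)*y/7)


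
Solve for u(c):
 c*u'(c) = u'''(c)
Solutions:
 u(c) = C1 + Integral(C2*airyai(c) + C3*airybi(c), c)


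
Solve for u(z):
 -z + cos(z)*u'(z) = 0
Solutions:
 u(z) = C1 + Integral(z/cos(z), z)


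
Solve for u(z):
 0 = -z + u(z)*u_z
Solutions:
 u(z) = -sqrt(C1 + z^2)
 u(z) = sqrt(C1 + z^2)


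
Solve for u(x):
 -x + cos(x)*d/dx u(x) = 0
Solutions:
 u(x) = C1 + Integral(x/cos(x), x)


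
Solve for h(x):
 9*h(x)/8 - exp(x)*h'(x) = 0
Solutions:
 h(x) = C1*exp(-9*exp(-x)/8)


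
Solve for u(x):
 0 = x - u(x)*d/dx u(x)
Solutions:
 u(x) = -sqrt(C1 + x^2)
 u(x) = sqrt(C1 + x^2)


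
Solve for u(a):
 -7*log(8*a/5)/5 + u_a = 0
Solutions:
 u(a) = C1 + 7*a*log(a)/5 - 7*a*log(5)/5 - 7*a/5 + 21*a*log(2)/5


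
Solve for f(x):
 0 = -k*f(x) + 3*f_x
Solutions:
 f(x) = C1*exp(k*x/3)


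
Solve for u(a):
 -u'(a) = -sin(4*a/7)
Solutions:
 u(a) = C1 - 7*cos(4*a/7)/4


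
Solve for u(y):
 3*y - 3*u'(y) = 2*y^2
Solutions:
 u(y) = C1 - 2*y^3/9 + y^2/2


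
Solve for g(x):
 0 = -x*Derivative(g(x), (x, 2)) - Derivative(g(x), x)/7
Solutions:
 g(x) = C1 + C2*x^(6/7)


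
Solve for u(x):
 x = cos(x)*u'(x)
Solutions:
 u(x) = C1 + Integral(x/cos(x), x)


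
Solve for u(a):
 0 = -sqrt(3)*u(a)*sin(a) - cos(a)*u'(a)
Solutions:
 u(a) = C1*cos(a)^(sqrt(3))


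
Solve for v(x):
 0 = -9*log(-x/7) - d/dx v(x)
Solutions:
 v(x) = C1 - 9*x*log(-x) + 9*x*(1 + log(7))


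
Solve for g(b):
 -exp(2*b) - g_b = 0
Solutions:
 g(b) = C1 - exp(2*b)/2


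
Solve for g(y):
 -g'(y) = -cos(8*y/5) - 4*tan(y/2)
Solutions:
 g(y) = C1 - 8*log(cos(y/2)) + 5*sin(8*y/5)/8


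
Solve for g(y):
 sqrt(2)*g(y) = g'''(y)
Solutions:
 g(y) = C3*exp(2^(1/6)*y) + (C1*sin(2^(1/6)*sqrt(3)*y/2) + C2*cos(2^(1/6)*sqrt(3)*y/2))*exp(-2^(1/6)*y/2)


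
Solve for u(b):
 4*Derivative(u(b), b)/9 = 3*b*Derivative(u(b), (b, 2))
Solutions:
 u(b) = C1 + C2*b^(31/27)


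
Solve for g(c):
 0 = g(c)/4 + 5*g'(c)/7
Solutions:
 g(c) = C1*exp(-7*c/20)


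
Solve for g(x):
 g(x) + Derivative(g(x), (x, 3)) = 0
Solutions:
 g(x) = C3*exp(-x) + (C1*sin(sqrt(3)*x/2) + C2*cos(sqrt(3)*x/2))*exp(x/2)


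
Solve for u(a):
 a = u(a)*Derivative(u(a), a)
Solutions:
 u(a) = -sqrt(C1 + a^2)
 u(a) = sqrt(C1 + a^2)


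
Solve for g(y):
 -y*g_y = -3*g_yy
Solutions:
 g(y) = C1 + C2*erfi(sqrt(6)*y/6)


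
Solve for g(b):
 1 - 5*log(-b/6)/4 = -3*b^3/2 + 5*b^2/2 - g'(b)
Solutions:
 g(b) = C1 - 3*b^4/8 + 5*b^3/6 + 5*b*log(-b)/4 + b*(-9 - 5*log(6))/4


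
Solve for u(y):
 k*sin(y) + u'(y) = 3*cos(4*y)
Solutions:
 u(y) = C1 + k*cos(y) + 3*sin(4*y)/4


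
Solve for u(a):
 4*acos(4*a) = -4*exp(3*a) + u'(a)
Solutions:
 u(a) = C1 + 4*a*acos(4*a) - sqrt(1 - 16*a^2) + 4*exp(3*a)/3


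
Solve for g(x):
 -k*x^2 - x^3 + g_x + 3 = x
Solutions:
 g(x) = C1 + k*x^3/3 + x^4/4 + x^2/2 - 3*x


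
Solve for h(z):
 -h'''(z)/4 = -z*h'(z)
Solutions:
 h(z) = C1 + Integral(C2*airyai(2^(2/3)*z) + C3*airybi(2^(2/3)*z), z)


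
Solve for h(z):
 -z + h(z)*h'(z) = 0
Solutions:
 h(z) = -sqrt(C1 + z^2)
 h(z) = sqrt(C1 + z^2)


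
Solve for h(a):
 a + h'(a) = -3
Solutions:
 h(a) = C1 - a^2/2 - 3*a


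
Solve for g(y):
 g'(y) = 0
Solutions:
 g(y) = C1


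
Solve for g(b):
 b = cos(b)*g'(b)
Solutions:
 g(b) = C1 + Integral(b/cos(b), b)


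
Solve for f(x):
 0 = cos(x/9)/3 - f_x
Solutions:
 f(x) = C1 + 3*sin(x/9)


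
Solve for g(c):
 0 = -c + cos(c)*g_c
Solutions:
 g(c) = C1 + Integral(c/cos(c), c)


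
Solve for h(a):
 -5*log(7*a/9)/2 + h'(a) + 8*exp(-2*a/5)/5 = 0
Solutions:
 h(a) = C1 + 5*a*log(a)/2 + a*(-5*log(3) - 5/2 + 5*log(7)/2) + 4*exp(-2*a/5)


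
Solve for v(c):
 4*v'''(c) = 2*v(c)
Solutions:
 v(c) = C3*exp(2^(2/3)*c/2) + (C1*sin(2^(2/3)*sqrt(3)*c/4) + C2*cos(2^(2/3)*sqrt(3)*c/4))*exp(-2^(2/3)*c/4)


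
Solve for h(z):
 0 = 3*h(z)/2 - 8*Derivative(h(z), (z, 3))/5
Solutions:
 h(z) = C3*exp(15^(1/3)*2^(2/3)*z/4) + (C1*sin(2^(2/3)*3^(5/6)*5^(1/3)*z/8) + C2*cos(2^(2/3)*3^(5/6)*5^(1/3)*z/8))*exp(-15^(1/3)*2^(2/3)*z/8)


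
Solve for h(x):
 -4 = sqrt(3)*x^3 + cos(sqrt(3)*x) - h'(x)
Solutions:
 h(x) = C1 + sqrt(3)*x^4/4 + 4*x + sqrt(3)*sin(sqrt(3)*x)/3


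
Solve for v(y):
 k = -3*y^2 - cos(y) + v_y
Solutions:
 v(y) = C1 + k*y + y^3 + sin(y)


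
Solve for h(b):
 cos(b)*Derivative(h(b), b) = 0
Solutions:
 h(b) = C1


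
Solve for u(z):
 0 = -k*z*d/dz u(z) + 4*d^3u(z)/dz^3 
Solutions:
 u(z) = C1 + Integral(C2*airyai(2^(1/3)*k^(1/3)*z/2) + C3*airybi(2^(1/3)*k^(1/3)*z/2), z)


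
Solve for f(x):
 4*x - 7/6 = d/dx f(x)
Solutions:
 f(x) = C1 + 2*x^2 - 7*x/6


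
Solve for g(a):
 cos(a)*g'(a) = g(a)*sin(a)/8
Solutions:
 g(a) = C1/cos(a)^(1/8)


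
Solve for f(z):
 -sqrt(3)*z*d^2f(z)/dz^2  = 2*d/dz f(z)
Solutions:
 f(z) = C1 + C2*z^(1 - 2*sqrt(3)/3)


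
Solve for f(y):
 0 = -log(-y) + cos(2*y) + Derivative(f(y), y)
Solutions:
 f(y) = C1 + y*log(-y) - y - sin(2*y)/2


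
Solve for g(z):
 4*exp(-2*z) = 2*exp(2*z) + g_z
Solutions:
 g(z) = C1 - exp(2*z) - 2*exp(-2*z)


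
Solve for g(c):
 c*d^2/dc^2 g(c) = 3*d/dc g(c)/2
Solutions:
 g(c) = C1 + C2*c^(5/2)


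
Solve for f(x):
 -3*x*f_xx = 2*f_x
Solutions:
 f(x) = C1 + C2*x^(1/3)


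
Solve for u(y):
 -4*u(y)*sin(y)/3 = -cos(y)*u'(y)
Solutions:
 u(y) = C1/cos(y)^(4/3)


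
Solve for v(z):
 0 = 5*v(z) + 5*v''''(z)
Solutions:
 v(z) = (C1*sin(sqrt(2)*z/2) + C2*cos(sqrt(2)*z/2))*exp(-sqrt(2)*z/2) + (C3*sin(sqrt(2)*z/2) + C4*cos(sqrt(2)*z/2))*exp(sqrt(2)*z/2)


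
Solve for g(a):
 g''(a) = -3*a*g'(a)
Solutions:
 g(a) = C1 + C2*erf(sqrt(6)*a/2)


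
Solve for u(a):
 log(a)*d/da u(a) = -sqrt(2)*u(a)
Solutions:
 u(a) = C1*exp(-sqrt(2)*li(a))


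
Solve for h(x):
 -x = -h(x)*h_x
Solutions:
 h(x) = -sqrt(C1 + x^2)
 h(x) = sqrt(C1 + x^2)


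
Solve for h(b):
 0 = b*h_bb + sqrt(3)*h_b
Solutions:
 h(b) = C1 + C2*b^(1 - sqrt(3))


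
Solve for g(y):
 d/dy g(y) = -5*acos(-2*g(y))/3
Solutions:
 Integral(1/acos(-2*_y), (_y, g(y))) = C1 - 5*y/3


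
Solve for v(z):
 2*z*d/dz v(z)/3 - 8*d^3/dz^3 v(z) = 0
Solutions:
 v(z) = C1 + Integral(C2*airyai(18^(1/3)*z/6) + C3*airybi(18^(1/3)*z/6), z)


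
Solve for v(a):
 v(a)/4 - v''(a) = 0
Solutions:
 v(a) = C1*exp(-a/2) + C2*exp(a/2)


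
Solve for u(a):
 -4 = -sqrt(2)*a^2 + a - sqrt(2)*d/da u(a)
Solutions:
 u(a) = C1 - a^3/3 + sqrt(2)*a^2/4 + 2*sqrt(2)*a


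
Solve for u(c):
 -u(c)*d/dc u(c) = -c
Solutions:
 u(c) = -sqrt(C1 + c^2)
 u(c) = sqrt(C1 + c^2)


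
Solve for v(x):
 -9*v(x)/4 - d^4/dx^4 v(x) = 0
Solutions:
 v(x) = (C1*sin(sqrt(3)*x/2) + C2*cos(sqrt(3)*x/2))*exp(-sqrt(3)*x/2) + (C3*sin(sqrt(3)*x/2) + C4*cos(sqrt(3)*x/2))*exp(sqrt(3)*x/2)


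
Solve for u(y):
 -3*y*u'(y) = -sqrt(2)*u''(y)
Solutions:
 u(y) = C1 + C2*erfi(2^(1/4)*sqrt(3)*y/2)


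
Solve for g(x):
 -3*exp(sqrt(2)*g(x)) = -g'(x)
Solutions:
 g(x) = sqrt(2)*(2*log(-1/(C1 + 3*x)) - log(2))/4


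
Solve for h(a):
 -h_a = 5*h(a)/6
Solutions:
 h(a) = C1*exp(-5*a/6)


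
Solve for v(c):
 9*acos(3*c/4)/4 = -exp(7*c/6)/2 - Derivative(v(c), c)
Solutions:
 v(c) = C1 - 9*c*acos(3*c/4)/4 + 3*sqrt(16 - 9*c^2)/4 - 3*exp(7*c/6)/7


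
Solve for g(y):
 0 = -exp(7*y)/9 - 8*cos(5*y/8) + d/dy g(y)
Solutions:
 g(y) = C1 + exp(7*y)/63 + 64*sin(5*y/8)/5


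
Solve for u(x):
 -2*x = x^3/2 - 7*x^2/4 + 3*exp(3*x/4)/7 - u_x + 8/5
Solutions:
 u(x) = C1 + x^4/8 - 7*x^3/12 + x^2 + 8*x/5 + 4*exp(3*x/4)/7


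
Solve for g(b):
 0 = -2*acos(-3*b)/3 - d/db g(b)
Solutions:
 g(b) = C1 - 2*b*acos(-3*b)/3 - 2*sqrt(1 - 9*b^2)/9


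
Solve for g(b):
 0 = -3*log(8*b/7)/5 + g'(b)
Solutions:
 g(b) = C1 + 3*b*log(b)/5 - 3*b*log(7)/5 - 3*b/5 + 9*b*log(2)/5


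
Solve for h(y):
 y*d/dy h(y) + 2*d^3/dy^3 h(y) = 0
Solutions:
 h(y) = C1 + Integral(C2*airyai(-2^(2/3)*y/2) + C3*airybi(-2^(2/3)*y/2), y)


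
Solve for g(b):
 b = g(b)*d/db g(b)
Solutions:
 g(b) = -sqrt(C1 + b^2)
 g(b) = sqrt(C1 + b^2)


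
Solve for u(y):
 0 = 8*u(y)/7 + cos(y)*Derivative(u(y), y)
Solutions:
 u(y) = C1*(sin(y) - 1)^(4/7)/(sin(y) + 1)^(4/7)


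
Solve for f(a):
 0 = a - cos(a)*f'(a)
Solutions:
 f(a) = C1 + Integral(a/cos(a), a)


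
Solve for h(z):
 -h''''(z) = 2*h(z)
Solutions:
 h(z) = (C1*sin(2^(3/4)*z/2) + C2*cos(2^(3/4)*z/2))*exp(-2^(3/4)*z/2) + (C3*sin(2^(3/4)*z/2) + C4*cos(2^(3/4)*z/2))*exp(2^(3/4)*z/2)


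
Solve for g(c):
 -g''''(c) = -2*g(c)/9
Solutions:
 g(c) = C1*exp(-2^(1/4)*sqrt(3)*c/3) + C2*exp(2^(1/4)*sqrt(3)*c/3) + C3*sin(2^(1/4)*sqrt(3)*c/3) + C4*cos(2^(1/4)*sqrt(3)*c/3)


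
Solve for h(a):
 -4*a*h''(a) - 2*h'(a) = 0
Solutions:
 h(a) = C1 + C2*sqrt(a)


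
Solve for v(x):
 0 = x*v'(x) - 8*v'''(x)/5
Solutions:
 v(x) = C1 + Integral(C2*airyai(5^(1/3)*x/2) + C3*airybi(5^(1/3)*x/2), x)


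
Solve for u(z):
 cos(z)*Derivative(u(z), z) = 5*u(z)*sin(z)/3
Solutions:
 u(z) = C1/cos(z)^(5/3)


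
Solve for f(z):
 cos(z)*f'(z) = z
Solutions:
 f(z) = C1 + Integral(z/cos(z), z)


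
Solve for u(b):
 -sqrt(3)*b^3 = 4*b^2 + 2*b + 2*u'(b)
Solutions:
 u(b) = C1 - sqrt(3)*b^4/8 - 2*b^3/3 - b^2/2


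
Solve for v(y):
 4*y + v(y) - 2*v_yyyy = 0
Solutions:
 v(y) = C1*exp(-2^(3/4)*y/2) + C2*exp(2^(3/4)*y/2) + C3*sin(2^(3/4)*y/2) + C4*cos(2^(3/4)*y/2) - 4*y


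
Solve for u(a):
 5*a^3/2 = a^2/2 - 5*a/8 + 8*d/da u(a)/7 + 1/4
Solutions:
 u(a) = C1 + 35*a^4/64 - 7*a^3/48 + 35*a^2/128 - 7*a/32


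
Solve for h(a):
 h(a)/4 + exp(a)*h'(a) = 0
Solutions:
 h(a) = C1*exp(exp(-a)/4)


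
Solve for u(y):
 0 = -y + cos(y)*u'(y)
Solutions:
 u(y) = C1 + Integral(y/cos(y), y)


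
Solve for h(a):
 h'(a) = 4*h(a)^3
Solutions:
 h(a) = -sqrt(2)*sqrt(-1/(C1 + 4*a))/2
 h(a) = sqrt(2)*sqrt(-1/(C1 + 4*a))/2


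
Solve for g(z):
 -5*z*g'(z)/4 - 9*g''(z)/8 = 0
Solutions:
 g(z) = C1 + C2*erf(sqrt(5)*z/3)


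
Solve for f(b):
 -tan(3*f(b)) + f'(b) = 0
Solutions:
 f(b) = -asin(C1*exp(3*b))/3 + pi/3
 f(b) = asin(C1*exp(3*b))/3


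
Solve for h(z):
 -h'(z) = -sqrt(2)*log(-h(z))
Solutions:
 -li(-h(z)) = C1 + sqrt(2)*z


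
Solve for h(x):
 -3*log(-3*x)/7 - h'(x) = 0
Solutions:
 h(x) = C1 - 3*x*log(-x)/7 + 3*x*(1 - log(3))/7


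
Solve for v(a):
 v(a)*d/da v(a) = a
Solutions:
 v(a) = -sqrt(C1 + a^2)
 v(a) = sqrt(C1 + a^2)


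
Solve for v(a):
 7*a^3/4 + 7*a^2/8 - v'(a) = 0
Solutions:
 v(a) = C1 + 7*a^4/16 + 7*a^3/24


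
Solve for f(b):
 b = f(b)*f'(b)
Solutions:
 f(b) = -sqrt(C1 + b^2)
 f(b) = sqrt(C1 + b^2)


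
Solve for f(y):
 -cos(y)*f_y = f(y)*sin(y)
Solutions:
 f(y) = C1*cos(y)


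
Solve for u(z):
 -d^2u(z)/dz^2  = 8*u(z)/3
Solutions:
 u(z) = C1*sin(2*sqrt(6)*z/3) + C2*cos(2*sqrt(6)*z/3)


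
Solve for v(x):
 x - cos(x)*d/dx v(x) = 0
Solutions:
 v(x) = C1 + Integral(x/cos(x), x)


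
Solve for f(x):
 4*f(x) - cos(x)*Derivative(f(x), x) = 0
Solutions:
 f(x) = C1*(sin(x)^2 + 2*sin(x) + 1)/(sin(x)^2 - 2*sin(x) + 1)


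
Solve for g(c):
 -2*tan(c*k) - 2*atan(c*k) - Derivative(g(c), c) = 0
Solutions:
 g(c) = C1 - 2*Piecewise((-log(cos(c*k))/k, Ne(k, 0)), (0, True)) - 2*Piecewise((c*atan(c*k) - log(c^2*k^2 + 1)/(2*k), Ne(k, 0)), (0, True))


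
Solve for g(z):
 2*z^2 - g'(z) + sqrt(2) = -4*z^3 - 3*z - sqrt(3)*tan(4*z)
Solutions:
 g(z) = C1 + z^4 + 2*z^3/3 + 3*z^2/2 + sqrt(2)*z - sqrt(3)*log(cos(4*z))/4


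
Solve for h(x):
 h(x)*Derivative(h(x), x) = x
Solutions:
 h(x) = -sqrt(C1 + x^2)
 h(x) = sqrt(C1 + x^2)


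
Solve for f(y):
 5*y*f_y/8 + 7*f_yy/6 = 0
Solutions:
 f(y) = C1 + C2*erf(sqrt(210)*y/28)


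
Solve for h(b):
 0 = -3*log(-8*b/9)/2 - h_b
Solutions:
 h(b) = C1 - 3*b*log(-b)/2 + b*(-9*log(2)/2 + 3/2 + 3*log(3))


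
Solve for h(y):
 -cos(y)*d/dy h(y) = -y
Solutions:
 h(y) = C1 + Integral(y/cos(y), y)


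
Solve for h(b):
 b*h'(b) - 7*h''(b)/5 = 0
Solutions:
 h(b) = C1 + C2*erfi(sqrt(70)*b/14)


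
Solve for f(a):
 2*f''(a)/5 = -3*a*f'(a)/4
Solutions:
 f(a) = C1 + C2*erf(sqrt(15)*a/4)


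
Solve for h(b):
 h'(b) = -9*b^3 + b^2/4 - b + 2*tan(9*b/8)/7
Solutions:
 h(b) = C1 - 9*b^4/4 + b^3/12 - b^2/2 - 16*log(cos(9*b/8))/63


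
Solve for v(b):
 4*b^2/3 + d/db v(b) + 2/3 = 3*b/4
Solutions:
 v(b) = C1 - 4*b^3/9 + 3*b^2/8 - 2*b/3


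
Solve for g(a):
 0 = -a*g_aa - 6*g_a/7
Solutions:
 g(a) = C1 + C2*a^(1/7)


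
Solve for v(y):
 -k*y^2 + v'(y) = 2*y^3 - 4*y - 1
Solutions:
 v(y) = C1 + k*y^3/3 + y^4/2 - 2*y^2 - y


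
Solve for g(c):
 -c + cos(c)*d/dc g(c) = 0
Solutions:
 g(c) = C1 + Integral(c/cos(c), c)


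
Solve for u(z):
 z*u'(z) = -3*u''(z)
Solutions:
 u(z) = C1 + C2*erf(sqrt(6)*z/6)


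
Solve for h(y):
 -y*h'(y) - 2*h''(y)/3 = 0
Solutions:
 h(y) = C1 + C2*erf(sqrt(3)*y/2)


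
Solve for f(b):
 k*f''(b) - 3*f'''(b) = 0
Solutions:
 f(b) = C1 + C2*b + C3*exp(b*k/3)


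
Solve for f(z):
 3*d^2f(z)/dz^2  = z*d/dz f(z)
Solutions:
 f(z) = C1 + C2*erfi(sqrt(6)*z/6)


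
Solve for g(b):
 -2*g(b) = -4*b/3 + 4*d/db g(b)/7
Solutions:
 g(b) = C1*exp(-7*b/2) + 2*b/3 - 4/21


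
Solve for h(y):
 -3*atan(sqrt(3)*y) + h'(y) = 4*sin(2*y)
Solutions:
 h(y) = C1 + 3*y*atan(sqrt(3)*y) - sqrt(3)*log(3*y^2 + 1)/2 - 2*cos(2*y)


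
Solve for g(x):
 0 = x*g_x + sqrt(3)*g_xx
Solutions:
 g(x) = C1 + C2*erf(sqrt(2)*3^(3/4)*x/6)


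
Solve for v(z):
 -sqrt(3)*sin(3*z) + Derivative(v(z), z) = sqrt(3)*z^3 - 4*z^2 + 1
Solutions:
 v(z) = C1 + sqrt(3)*z^4/4 - 4*z^3/3 + z - sqrt(3)*cos(3*z)/3


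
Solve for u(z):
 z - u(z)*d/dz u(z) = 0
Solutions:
 u(z) = -sqrt(C1 + z^2)
 u(z) = sqrt(C1 + z^2)


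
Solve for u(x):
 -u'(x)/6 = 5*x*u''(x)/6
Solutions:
 u(x) = C1 + C2*x^(4/5)


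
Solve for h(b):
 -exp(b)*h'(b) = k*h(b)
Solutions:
 h(b) = C1*exp(k*exp(-b))


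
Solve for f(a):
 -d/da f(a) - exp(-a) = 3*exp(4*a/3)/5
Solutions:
 f(a) = C1 - 9*exp(4*a/3)/20 + exp(-a)


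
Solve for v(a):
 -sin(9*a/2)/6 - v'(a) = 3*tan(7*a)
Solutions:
 v(a) = C1 + 3*log(cos(7*a))/7 + cos(9*a/2)/27


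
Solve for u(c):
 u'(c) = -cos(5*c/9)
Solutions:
 u(c) = C1 - 9*sin(5*c/9)/5


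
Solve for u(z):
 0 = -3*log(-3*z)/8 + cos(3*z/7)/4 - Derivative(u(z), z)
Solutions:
 u(z) = C1 - 3*z*log(-z)/8 - 3*z*log(3)/8 + 3*z/8 + 7*sin(3*z/7)/12


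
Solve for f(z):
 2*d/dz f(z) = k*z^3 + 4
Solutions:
 f(z) = C1 + k*z^4/8 + 2*z


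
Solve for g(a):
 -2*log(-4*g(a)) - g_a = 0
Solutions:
 Integral(1/(log(-_y) + 2*log(2)), (_y, g(a)))/2 = C1 - a


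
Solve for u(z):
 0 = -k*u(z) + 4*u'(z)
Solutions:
 u(z) = C1*exp(k*z/4)


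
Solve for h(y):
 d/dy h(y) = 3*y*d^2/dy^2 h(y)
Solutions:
 h(y) = C1 + C2*y^(4/3)


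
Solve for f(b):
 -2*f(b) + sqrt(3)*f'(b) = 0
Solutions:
 f(b) = C1*exp(2*sqrt(3)*b/3)


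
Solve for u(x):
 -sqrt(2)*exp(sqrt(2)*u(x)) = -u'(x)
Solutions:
 u(x) = sqrt(2)*(2*log(-1/(C1 + sqrt(2)*x)) - log(2))/4


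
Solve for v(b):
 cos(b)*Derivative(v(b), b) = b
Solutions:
 v(b) = C1 + Integral(b/cos(b), b)


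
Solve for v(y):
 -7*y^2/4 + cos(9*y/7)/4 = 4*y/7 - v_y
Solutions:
 v(y) = C1 + 7*y^3/12 + 2*y^2/7 - 7*sin(9*y/7)/36


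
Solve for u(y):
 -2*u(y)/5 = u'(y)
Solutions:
 u(y) = C1*exp(-2*y/5)


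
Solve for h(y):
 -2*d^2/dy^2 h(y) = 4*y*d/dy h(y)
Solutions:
 h(y) = C1 + C2*erf(y)


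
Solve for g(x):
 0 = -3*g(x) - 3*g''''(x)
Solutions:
 g(x) = (C1*sin(sqrt(2)*x/2) + C2*cos(sqrt(2)*x/2))*exp(-sqrt(2)*x/2) + (C3*sin(sqrt(2)*x/2) + C4*cos(sqrt(2)*x/2))*exp(sqrt(2)*x/2)


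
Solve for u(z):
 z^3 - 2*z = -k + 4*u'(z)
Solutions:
 u(z) = C1 + k*z/4 + z^4/16 - z^2/4


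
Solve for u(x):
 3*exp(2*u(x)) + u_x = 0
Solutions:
 u(x) = log(-sqrt(-1/(C1 - 3*x))) - log(2)/2
 u(x) = log(-1/(C1 - 3*x))/2 - log(2)/2


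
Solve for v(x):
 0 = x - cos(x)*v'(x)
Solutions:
 v(x) = C1 + Integral(x/cos(x), x)


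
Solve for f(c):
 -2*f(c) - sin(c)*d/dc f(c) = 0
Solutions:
 f(c) = C1*(cos(c) + 1)/(cos(c) - 1)


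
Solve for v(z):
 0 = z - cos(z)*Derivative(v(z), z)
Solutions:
 v(z) = C1 + Integral(z/cos(z), z)


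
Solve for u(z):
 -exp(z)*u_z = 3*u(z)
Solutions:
 u(z) = C1*exp(3*exp(-z))


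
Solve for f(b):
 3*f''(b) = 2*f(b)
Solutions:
 f(b) = C1*exp(-sqrt(6)*b/3) + C2*exp(sqrt(6)*b/3)


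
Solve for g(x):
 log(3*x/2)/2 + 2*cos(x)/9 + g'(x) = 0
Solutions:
 g(x) = C1 - x*log(x)/2 - x*log(3) + x/2 + x*log(6)/2 - 2*sin(x)/9


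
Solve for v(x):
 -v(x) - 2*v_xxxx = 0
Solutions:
 v(x) = (C1*sin(2^(1/4)*x/2) + C2*cos(2^(1/4)*x/2))*exp(-2^(1/4)*x/2) + (C3*sin(2^(1/4)*x/2) + C4*cos(2^(1/4)*x/2))*exp(2^(1/4)*x/2)


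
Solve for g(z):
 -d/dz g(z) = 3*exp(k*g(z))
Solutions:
 g(z) = Piecewise((log(1/(C1*k + 3*k*z))/k, Ne(k, 0)), (nan, True))
 g(z) = Piecewise((C1 - 3*z, Eq(k, 0)), (nan, True))


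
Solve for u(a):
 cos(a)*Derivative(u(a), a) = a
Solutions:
 u(a) = C1 + Integral(a/cos(a), a)


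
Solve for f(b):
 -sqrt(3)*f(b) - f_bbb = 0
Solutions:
 f(b) = C3*exp(-3^(1/6)*b) + (C1*sin(3^(2/3)*b/2) + C2*cos(3^(2/3)*b/2))*exp(3^(1/6)*b/2)


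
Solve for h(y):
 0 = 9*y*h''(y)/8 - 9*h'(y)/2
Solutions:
 h(y) = C1 + C2*y^5


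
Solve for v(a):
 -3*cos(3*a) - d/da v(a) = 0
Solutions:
 v(a) = C1 - sin(3*a)


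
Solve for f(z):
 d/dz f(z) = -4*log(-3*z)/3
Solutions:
 f(z) = C1 - 4*z*log(-z)/3 + 4*z*(1 - log(3))/3


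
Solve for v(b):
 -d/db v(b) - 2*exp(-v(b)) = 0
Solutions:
 v(b) = log(C1 - 2*b)


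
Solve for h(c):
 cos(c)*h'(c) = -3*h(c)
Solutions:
 h(c) = C1*(sin(c) - 1)^(3/2)/(sin(c) + 1)^(3/2)


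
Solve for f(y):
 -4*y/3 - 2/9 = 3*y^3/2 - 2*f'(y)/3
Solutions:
 f(y) = C1 + 9*y^4/16 + y^2 + y/3


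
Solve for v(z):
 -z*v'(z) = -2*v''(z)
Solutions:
 v(z) = C1 + C2*erfi(z/2)


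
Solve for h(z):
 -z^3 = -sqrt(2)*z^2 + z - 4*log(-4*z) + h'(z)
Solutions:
 h(z) = C1 - z^4/4 + sqrt(2)*z^3/3 - z^2/2 + 4*z*log(-z) + 4*z*(-1 + 2*log(2))


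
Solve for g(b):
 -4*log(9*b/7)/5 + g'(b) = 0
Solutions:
 g(b) = C1 + 4*b*log(b)/5 - 4*b*log(7)/5 - 4*b/5 + 8*b*log(3)/5


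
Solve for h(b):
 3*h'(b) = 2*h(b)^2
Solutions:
 h(b) = -3/(C1 + 2*b)


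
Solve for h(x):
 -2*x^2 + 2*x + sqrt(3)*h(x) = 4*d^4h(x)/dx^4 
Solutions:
 h(x) = C1*exp(-sqrt(2)*3^(1/8)*x/2) + C2*exp(sqrt(2)*3^(1/8)*x/2) + C3*sin(sqrt(2)*3^(1/8)*x/2) + C4*cos(sqrt(2)*3^(1/8)*x/2) + 2*sqrt(3)*x^2/3 - 2*sqrt(3)*x/3


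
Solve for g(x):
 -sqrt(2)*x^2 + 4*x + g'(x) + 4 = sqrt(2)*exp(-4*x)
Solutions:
 g(x) = C1 + sqrt(2)*x^3/3 - 2*x^2 - 4*x - sqrt(2)*exp(-4*x)/4


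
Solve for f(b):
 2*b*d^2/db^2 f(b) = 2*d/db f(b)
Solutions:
 f(b) = C1 + C2*b^2


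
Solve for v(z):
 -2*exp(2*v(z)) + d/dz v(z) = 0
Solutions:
 v(z) = log(-sqrt(-1/(C1 + 2*z))) - log(2)/2
 v(z) = log(-1/(C1 + 2*z))/2 - log(2)/2


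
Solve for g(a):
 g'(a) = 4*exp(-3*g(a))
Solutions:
 g(a) = log(C1 + 12*a)/3
 g(a) = log((-3^(1/3) - 3^(5/6)*I)*(C1 + 4*a)^(1/3)/2)
 g(a) = log((-3^(1/3) + 3^(5/6)*I)*(C1 + 4*a)^(1/3)/2)


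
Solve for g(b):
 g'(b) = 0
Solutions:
 g(b) = C1


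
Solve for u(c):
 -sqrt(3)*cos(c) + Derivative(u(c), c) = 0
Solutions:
 u(c) = C1 + sqrt(3)*sin(c)


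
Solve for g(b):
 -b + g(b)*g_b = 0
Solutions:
 g(b) = -sqrt(C1 + b^2)
 g(b) = sqrt(C1 + b^2)


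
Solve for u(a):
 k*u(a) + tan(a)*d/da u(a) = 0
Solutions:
 u(a) = C1*exp(-k*log(sin(a)))


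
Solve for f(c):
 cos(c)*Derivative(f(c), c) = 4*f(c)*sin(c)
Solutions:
 f(c) = C1/cos(c)^4


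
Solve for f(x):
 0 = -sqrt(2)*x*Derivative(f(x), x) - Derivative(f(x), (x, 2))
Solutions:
 f(x) = C1 + C2*erf(2^(3/4)*x/2)


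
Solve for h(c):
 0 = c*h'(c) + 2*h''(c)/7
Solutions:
 h(c) = C1 + C2*erf(sqrt(7)*c/2)


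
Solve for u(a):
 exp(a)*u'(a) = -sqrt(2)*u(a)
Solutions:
 u(a) = C1*exp(sqrt(2)*exp(-a))


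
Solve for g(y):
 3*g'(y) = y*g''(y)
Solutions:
 g(y) = C1 + C2*y^4


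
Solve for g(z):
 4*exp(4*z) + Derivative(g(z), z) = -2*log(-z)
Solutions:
 g(z) = C1 - 2*z*log(-z) + 2*z - exp(4*z)


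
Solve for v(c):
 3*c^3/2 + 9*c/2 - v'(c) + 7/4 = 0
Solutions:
 v(c) = C1 + 3*c^4/8 + 9*c^2/4 + 7*c/4


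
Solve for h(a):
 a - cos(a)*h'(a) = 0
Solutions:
 h(a) = C1 + Integral(a/cos(a), a)


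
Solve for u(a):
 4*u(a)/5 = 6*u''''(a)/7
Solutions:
 u(a) = C1*exp(-14^(1/4)*15^(3/4)*a/15) + C2*exp(14^(1/4)*15^(3/4)*a/15) + C3*sin(14^(1/4)*15^(3/4)*a/15) + C4*cos(14^(1/4)*15^(3/4)*a/15)


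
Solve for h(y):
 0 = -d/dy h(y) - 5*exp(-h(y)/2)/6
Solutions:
 h(y) = 2*log(C1 - 5*y/12)


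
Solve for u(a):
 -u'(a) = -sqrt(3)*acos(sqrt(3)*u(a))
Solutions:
 Integral(1/acos(sqrt(3)*_y), (_y, u(a))) = C1 + sqrt(3)*a


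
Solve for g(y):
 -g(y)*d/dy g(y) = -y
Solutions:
 g(y) = -sqrt(C1 + y^2)
 g(y) = sqrt(C1 + y^2)


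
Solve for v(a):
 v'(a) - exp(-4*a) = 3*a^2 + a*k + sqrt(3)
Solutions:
 v(a) = C1 + a^3 + a^2*k/2 + sqrt(3)*a - exp(-4*a)/4


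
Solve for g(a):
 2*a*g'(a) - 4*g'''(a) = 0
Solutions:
 g(a) = C1 + Integral(C2*airyai(2^(2/3)*a/2) + C3*airybi(2^(2/3)*a/2), a)


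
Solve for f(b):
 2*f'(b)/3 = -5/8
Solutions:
 f(b) = C1 - 15*b/16


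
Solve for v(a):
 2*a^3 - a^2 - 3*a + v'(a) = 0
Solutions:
 v(a) = C1 - a^4/2 + a^3/3 + 3*a^2/2


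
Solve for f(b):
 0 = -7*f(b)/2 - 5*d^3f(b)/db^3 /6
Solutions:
 f(b) = C3*exp(-21^(1/3)*5^(2/3)*b/5) + (C1*sin(3^(5/6)*5^(2/3)*7^(1/3)*b/10) + C2*cos(3^(5/6)*5^(2/3)*7^(1/3)*b/10))*exp(21^(1/3)*5^(2/3)*b/10)


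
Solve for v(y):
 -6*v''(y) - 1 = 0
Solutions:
 v(y) = C1 + C2*y - y^2/12


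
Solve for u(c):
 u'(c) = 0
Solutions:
 u(c) = C1


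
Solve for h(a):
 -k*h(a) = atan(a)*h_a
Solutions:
 h(a) = C1*exp(-k*Integral(1/atan(a), a))


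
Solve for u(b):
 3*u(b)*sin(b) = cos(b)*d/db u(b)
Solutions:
 u(b) = C1/cos(b)^3


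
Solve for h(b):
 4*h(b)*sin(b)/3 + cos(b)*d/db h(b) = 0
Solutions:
 h(b) = C1*cos(b)^(4/3)


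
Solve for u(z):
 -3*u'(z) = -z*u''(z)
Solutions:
 u(z) = C1 + C2*z^4


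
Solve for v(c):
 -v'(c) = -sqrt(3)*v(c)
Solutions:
 v(c) = C1*exp(sqrt(3)*c)


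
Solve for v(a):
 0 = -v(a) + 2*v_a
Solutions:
 v(a) = C1*exp(a/2)


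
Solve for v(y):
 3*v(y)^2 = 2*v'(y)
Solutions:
 v(y) = -2/(C1 + 3*y)


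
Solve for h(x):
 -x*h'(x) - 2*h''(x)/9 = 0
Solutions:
 h(x) = C1 + C2*erf(3*x/2)


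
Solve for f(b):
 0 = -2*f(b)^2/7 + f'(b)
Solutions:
 f(b) = -7/(C1 + 2*b)


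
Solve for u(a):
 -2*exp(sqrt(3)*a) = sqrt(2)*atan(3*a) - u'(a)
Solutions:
 u(a) = C1 + sqrt(2)*(a*atan(3*a) - log(9*a^2 + 1)/6) + 2*sqrt(3)*exp(sqrt(3)*a)/3


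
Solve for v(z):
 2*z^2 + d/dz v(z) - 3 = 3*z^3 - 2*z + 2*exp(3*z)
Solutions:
 v(z) = C1 + 3*z^4/4 - 2*z^3/3 - z^2 + 3*z + 2*exp(3*z)/3


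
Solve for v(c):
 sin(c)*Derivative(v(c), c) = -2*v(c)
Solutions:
 v(c) = C1*(cos(c) + 1)/(cos(c) - 1)


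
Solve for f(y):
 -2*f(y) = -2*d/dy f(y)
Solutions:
 f(y) = C1*exp(y)


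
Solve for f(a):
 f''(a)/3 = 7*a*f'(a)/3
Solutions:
 f(a) = C1 + C2*erfi(sqrt(14)*a/2)


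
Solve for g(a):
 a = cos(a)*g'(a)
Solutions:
 g(a) = C1 + Integral(a/cos(a), a)


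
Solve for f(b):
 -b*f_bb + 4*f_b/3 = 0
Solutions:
 f(b) = C1 + C2*b^(7/3)


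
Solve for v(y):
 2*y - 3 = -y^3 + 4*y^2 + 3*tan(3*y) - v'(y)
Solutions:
 v(y) = C1 - y^4/4 + 4*y^3/3 - y^2 + 3*y - log(cos(3*y))


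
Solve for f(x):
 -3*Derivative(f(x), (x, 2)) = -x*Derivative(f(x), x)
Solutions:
 f(x) = C1 + C2*erfi(sqrt(6)*x/6)


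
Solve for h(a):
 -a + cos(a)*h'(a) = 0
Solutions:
 h(a) = C1 + Integral(a/cos(a), a)


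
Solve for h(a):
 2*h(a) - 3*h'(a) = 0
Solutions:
 h(a) = C1*exp(2*a/3)


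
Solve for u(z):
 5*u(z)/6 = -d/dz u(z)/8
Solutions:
 u(z) = C1*exp(-20*z/3)


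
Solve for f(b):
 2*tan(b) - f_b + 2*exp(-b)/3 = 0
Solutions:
 f(b) = C1 + log(tan(b)^2 + 1) - 2*exp(-b)/3


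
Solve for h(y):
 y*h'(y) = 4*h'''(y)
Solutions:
 h(y) = C1 + Integral(C2*airyai(2^(1/3)*y/2) + C3*airybi(2^(1/3)*y/2), y)


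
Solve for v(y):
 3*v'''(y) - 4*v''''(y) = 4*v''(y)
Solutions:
 v(y) = C1 + C2*y + (C3*sin(sqrt(55)*y/8) + C4*cos(sqrt(55)*y/8))*exp(3*y/8)


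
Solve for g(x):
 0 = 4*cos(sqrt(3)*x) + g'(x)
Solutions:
 g(x) = C1 - 4*sqrt(3)*sin(sqrt(3)*x)/3


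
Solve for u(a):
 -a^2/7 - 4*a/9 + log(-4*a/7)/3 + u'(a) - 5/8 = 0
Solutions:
 u(a) = C1 + a^3/21 + 2*a^2/9 - a*log(-a)/3 + a*(-16*log(2) + 8*log(7) + 23)/24


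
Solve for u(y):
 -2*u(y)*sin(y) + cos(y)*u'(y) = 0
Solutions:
 u(y) = C1/cos(y)^2


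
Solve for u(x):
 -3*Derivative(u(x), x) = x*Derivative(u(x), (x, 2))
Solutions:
 u(x) = C1 + C2/x^2


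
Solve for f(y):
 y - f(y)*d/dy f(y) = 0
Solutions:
 f(y) = -sqrt(C1 + y^2)
 f(y) = sqrt(C1 + y^2)


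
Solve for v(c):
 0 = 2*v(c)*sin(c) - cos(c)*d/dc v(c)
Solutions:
 v(c) = C1/cos(c)^2


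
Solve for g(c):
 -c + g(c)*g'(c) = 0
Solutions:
 g(c) = -sqrt(C1 + c^2)
 g(c) = sqrt(C1 + c^2)


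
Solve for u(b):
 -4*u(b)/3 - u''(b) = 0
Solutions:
 u(b) = C1*sin(2*sqrt(3)*b/3) + C2*cos(2*sqrt(3)*b/3)


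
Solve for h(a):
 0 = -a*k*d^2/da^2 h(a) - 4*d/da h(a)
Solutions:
 h(a) = C1 + a^(((re(k) - 4)*re(k) + im(k)^2)/(re(k)^2 + im(k)^2))*(C2*sin(4*log(a)*Abs(im(k))/(re(k)^2 + im(k)^2)) + C3*cos(4*log(a)*im(k)/(re(k)^2 + im(k)^2)))


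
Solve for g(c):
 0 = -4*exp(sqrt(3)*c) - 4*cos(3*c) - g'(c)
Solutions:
 g(c) = C1 - 4*sqrt(3)*exp(sqrt(3)*c)/3 - 4*sin(3*c)/3


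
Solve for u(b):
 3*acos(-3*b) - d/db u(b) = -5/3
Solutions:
 u(b) = C1 + 3*b*acos(-3*b) + 5*b/3 + sqrt(1 - 9*b^2)


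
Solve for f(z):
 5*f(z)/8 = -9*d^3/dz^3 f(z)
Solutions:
 f(z) = C3*exp(-15^(1/3)*z/6) + (C1*sin(3^(5/6)*5^(1/3)*z/12) + C2*cos(3^(5/6)*5^(1/3)*z/12))*exp(15^(1/3)*z/12)


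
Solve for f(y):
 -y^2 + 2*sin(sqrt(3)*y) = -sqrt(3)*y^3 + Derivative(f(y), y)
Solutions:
 f(y) = C1 + sqrt(3)*y^4/4 - y^3/3 - 2*sqrt(3)*cos(sqrt(3)*y)/3


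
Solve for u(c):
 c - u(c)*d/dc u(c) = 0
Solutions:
 u(c) = -sqrt(C1 + c^2)
 u(c) = sqrt(C1 + c^2)


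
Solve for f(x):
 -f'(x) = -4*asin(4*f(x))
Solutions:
 Integral(1/asin(4*_y), (_y, f(x))) = C1 + 4*x


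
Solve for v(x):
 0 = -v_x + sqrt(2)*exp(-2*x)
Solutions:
 v(x) = C1 - sqrt(2)*exp(-2*x)/2
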